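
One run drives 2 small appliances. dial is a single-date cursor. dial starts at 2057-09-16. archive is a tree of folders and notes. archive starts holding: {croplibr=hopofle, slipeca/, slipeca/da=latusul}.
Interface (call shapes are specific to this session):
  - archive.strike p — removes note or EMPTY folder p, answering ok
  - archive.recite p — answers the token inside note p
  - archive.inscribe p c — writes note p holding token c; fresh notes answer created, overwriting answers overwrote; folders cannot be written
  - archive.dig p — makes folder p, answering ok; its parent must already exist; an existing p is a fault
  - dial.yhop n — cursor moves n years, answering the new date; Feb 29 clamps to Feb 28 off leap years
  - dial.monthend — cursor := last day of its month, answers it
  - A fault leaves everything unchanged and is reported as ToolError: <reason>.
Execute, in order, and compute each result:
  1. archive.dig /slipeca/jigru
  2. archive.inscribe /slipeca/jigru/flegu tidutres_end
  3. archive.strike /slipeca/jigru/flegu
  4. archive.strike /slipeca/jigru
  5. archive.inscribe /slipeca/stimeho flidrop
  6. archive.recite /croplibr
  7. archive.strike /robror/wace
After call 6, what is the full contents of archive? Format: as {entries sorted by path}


Answer: {croplibr=hopofle, slipeca/, slipeca/da=latusul, slipeca/stimeho=flidrop}

Derivation:
I try archive.dig(p: /slipeca/jigru), and see ok.
Using archive.inscribe(p: /slipeca/jigru/flegu, c: tidutres_end), → created.
Using archive.strike(p: /slipeca/jigru/flegu), yielding ok.
Next I call archive.strike(p: /slipeca/jigru), — result: ok.
Now I run archive.inscribe(p: /slipeca/stimeho, c: flidrop), and get created.
Invoking archive.recite(p: /croplibr), and see hopofle.
I try archive.strike(p: /robror/wace), yielding ToolError: not found.


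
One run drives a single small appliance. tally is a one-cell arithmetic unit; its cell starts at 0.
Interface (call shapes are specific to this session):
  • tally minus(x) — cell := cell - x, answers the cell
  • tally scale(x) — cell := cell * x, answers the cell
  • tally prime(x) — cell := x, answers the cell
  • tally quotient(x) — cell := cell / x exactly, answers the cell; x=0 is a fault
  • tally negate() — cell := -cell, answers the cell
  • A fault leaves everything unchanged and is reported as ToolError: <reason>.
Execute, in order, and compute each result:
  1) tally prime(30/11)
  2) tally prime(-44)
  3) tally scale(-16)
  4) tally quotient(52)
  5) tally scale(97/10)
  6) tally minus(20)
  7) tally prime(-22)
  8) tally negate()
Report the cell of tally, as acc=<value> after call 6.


# 1. tally prime(30/11) -> 30/11
# 2. tally prime(-44) -> -44
# 3. tally scale(-16) -> 704
# 4. tally quotient(52) -> 176/13
# 5. tally scale(97/10) -> 8536/65
# 6. tally minus(20) -> 7236/65
# 7. tally prime(-22) -> -22
# 8. tally negate() -> 22

Answer: acc=7236/65


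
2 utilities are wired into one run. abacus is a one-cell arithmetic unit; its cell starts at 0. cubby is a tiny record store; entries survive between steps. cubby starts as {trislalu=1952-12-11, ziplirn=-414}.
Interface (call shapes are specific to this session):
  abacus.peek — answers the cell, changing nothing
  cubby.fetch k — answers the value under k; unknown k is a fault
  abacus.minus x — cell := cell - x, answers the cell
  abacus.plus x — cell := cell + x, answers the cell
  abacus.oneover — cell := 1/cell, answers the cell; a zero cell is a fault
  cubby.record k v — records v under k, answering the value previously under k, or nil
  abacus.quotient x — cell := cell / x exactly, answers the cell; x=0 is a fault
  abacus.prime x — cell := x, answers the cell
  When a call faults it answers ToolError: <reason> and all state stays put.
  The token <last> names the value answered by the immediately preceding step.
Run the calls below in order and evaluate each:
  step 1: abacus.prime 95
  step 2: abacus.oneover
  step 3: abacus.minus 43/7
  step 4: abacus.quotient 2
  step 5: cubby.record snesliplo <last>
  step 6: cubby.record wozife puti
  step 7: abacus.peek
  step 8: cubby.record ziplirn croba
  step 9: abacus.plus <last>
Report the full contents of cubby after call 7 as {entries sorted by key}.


Answer: {snesliplo=-2039/665, trislalu=1952-12-11, wozife=puti, ziplirn=-414}

Derivation:
>> abacus.prime(x='95')
<< 95
>> abacus.oneover()
<< 1/95
>> abacus.minus(x='43/7')
<< -4078/665
>> abacus.quotient(x='2')
<< -2039/665
>> cubby.record(k='snesliplo', v='<last>')
<< nil
>> cubby.record(k='wozife', v='puti')
<< nil
>> abacus.peek()
<< -2039/665
>> cubby.record(k='ziplirn', v='croba')
<< -414
>> abacus.plus(x='<last>')
<< -277349/665


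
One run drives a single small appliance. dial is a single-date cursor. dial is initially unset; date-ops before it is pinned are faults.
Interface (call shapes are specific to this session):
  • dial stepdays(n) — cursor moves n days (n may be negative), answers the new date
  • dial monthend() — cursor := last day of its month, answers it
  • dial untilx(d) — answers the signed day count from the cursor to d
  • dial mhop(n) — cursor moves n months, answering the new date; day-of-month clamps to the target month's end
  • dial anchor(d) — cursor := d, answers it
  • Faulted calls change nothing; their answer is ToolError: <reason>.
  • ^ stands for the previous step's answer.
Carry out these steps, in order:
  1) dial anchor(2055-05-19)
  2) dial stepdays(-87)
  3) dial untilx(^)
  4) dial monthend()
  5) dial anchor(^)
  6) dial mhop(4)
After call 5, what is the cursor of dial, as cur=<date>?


Answer: cur=2055-02-28

Derivation:
I try dial anchor with d='2055-05-19', giving 2055-05-19.
I run dial stepdays with n='-87', → 2055-02-21.
Calling dial untilx with d='^', and observe 0.
I call dial monthend: 2055-02-28.
I try dial anchor with d='^', and see 2055-02-28.
I use dial mhop with n='4', → 2055-06-28.


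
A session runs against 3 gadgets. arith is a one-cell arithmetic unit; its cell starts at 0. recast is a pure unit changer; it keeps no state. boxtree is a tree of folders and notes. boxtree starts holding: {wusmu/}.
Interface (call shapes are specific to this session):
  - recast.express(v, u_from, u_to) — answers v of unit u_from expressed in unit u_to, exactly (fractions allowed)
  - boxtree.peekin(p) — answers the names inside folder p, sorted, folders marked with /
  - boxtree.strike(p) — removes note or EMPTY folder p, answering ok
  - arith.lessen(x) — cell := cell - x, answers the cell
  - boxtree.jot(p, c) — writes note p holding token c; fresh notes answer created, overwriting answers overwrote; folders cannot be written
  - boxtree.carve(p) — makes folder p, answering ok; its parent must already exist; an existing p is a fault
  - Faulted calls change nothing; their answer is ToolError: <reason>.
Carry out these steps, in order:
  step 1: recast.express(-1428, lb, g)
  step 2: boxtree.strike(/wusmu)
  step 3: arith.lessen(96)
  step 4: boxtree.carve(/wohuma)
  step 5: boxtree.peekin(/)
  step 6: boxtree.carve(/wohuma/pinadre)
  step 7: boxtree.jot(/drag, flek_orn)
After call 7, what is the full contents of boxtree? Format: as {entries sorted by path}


[in] recast.express v→-1428 u_from→lb u_to→g
  -16193247609/25000
[in] boxtree.strike p→/wusmu
  ok
[in] arith.lessen x→96
  -96
[in] boxtree.carve p→/wohuma
  ok
[in] boxtree.peekin p→/
  [wohuma/]
[in] boxtree.carve p→/wohuma/pinadre
  ok
[in] boxtree.jot p→/drag c→flek_orn
  created

Answer: {drag=flek_orn, wohuma/, wohuma/pinadre/}


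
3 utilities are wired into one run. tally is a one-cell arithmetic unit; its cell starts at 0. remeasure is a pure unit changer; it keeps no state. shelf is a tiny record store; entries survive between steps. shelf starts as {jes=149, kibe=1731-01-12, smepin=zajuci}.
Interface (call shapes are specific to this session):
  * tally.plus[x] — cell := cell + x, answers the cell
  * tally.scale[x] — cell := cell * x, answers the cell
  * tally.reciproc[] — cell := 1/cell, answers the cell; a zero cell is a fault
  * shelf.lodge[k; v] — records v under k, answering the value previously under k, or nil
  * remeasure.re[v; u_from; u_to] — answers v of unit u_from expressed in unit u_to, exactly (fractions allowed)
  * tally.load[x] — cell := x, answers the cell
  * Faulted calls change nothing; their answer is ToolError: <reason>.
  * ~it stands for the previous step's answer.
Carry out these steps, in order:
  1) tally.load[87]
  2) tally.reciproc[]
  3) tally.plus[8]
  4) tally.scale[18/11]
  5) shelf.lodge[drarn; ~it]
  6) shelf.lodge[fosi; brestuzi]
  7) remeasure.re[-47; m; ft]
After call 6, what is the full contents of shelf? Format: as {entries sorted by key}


I invoke tally.load(x=87), → 87.
Now I run tally.reciproc, giving 1/87.
Next I call tally.plus(x=8): 697/87.
Then tally.scale(x=18/11), which returns 4182/319.
I run shelf.lodge(k=drarn, v=~it), → nil.
I use shelf.lodge(k=fosi, v=brestuzi), and observe nil.
Invoking remeasure.re(v=-47, u_from=m, u_to=ft), and see -58750/381.

Answer: {drarn=4182/319, fosi=brestuzi, jes=149, kibe=1731-01-12, smepin=zajuci}


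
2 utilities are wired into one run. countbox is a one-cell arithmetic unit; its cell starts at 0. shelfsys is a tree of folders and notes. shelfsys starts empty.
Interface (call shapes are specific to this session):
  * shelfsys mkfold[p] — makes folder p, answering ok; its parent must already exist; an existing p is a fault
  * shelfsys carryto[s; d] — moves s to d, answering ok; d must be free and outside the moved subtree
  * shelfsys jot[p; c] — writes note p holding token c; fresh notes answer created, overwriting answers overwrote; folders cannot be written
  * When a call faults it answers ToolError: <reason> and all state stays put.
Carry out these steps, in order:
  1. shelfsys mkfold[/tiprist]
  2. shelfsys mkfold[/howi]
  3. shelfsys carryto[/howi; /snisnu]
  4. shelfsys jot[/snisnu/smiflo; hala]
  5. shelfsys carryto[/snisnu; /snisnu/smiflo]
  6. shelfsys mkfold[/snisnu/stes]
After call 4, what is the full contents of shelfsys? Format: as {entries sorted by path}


Answer: {snisnu/, snisnu/smiflo=hala, tiprist/}

Derivation:
>>> shelfsys mkfold p='/tiprist'
[out] ok
>>> shelfsys mkfold p='/howi'
[out] ok
>>> shelfsys carryto s='/howi' d='/snisnu'
[out] ok
>>> shelfsys jot p='/snisnu/smiflo' c='hala'
[out] created
>>> shelfsys carryto s='/snisnu' d='/snisnu/smiflo'
[out] ToolError: exists
>>> shelfsys mkfold p='/snisnu/stes'
[out] ok


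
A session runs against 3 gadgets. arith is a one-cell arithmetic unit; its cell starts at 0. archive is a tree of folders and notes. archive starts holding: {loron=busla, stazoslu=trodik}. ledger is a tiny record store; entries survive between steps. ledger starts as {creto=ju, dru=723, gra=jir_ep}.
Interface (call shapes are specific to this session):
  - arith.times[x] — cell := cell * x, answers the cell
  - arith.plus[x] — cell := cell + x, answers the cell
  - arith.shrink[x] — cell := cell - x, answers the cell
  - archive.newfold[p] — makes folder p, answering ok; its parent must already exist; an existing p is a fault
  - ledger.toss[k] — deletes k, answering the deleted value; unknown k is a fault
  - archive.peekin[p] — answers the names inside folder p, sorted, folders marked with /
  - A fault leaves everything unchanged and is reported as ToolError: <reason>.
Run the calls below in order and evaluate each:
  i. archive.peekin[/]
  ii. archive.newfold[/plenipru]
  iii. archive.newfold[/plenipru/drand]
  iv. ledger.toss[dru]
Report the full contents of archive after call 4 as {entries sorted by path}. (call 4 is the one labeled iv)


Answer: {loron=busla, plenipru/, plenipru/drand/, stazoslu=trodik}

Derivation:
[in] peekin /
  [loron, stazoslu]
[in] newfold /plenipru
  ok
[in] newfold /plenipru/drand
  ok
[in] toss dru
  723


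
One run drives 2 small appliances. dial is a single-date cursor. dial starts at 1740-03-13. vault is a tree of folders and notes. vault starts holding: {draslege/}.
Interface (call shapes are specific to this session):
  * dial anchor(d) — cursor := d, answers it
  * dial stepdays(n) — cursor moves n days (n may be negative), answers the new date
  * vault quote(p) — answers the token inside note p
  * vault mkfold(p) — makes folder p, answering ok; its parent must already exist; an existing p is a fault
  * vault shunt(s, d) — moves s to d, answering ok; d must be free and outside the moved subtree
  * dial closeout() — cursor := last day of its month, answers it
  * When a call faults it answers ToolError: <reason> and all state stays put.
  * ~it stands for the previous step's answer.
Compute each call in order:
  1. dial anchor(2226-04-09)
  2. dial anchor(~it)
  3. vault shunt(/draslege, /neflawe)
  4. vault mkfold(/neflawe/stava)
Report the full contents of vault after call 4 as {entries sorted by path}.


> dial anchor d=2226-04-09
:: 2226-04-09
> dial anchor d=~it
:: 2226-04-09
> vault shunt s=/draslege d=/neflawe
:: ok
> vault mkfold p=/neflawe/stava
:: ok

Answer: {neflawe/, neflawe/stava/}


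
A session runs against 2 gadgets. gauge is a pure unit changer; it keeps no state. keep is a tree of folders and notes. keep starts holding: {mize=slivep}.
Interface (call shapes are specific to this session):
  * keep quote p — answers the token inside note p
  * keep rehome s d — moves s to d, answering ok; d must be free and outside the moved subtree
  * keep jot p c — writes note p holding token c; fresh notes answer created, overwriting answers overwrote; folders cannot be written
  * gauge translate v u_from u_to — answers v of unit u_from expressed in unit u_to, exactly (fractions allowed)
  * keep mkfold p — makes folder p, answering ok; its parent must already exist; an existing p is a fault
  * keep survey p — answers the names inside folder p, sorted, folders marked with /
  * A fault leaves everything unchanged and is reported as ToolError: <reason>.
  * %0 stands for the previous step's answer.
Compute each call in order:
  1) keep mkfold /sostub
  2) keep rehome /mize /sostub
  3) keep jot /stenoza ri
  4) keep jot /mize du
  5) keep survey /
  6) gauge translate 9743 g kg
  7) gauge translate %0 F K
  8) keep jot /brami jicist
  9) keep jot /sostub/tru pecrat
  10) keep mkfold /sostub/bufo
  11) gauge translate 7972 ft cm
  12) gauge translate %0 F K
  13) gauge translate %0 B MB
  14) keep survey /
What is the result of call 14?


Do: keep mkfold[p=/sostub]
See: ok
Do: keep rehome[s=/mize; d=/sostub]
See: ToolError: exists
Do: keep jot[p=/stenoza; c=ri]
See: created
Do: keep jot[p=/mize; c=du]
See: overwrote
Do: keep survey[p=/]
See: [mize, sostub/, stenoza]
Do: gauge translate[v=9743; u_from=g; u_to=kg]
See: 9743/1000
Do: gauge translate[v=%0; u_from=F; u_to=K]
See: 52157/200
Do: keep jot[p=/brami; c=jicist]
See: created
Do: keep jot[p=/sostub/tru; c=pecrat]
See: created
Do: keep mkfold[p=/sostub/bufo]
See: ok
Do: gauge translate[v=7972; u_from=ft; u_to=cm]
See: 6074664/25
Do: gauge translate[v=%0; u_from=F; u_to=K]
See: 24344623/180
Do: gauge translate[v=%0; u_from=B; u_to=MB]
See: 24344623/180000000
Do: keep survey[p=/]
See: [brami, mize, sostub/, stenoza]

Answer: [brami, mize, sostub/, stenoza]


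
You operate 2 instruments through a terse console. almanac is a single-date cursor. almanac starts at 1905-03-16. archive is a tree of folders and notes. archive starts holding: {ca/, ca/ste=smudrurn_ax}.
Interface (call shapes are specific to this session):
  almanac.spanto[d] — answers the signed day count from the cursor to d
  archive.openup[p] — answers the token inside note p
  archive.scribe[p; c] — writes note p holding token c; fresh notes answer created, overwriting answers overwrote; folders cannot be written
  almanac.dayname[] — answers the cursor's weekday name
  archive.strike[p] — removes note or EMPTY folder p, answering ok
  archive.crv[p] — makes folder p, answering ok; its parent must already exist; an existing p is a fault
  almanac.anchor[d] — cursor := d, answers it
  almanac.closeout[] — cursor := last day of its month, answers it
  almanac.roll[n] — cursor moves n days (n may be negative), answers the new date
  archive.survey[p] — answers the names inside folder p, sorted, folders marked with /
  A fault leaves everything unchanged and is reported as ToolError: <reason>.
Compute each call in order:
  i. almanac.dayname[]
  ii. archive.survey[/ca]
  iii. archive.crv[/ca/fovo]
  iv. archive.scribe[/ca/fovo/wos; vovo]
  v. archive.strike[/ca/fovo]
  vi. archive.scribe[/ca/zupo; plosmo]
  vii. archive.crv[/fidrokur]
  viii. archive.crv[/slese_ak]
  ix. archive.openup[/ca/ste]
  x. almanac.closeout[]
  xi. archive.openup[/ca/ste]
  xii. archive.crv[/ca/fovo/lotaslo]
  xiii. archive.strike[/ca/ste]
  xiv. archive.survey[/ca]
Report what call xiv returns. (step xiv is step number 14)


Do: almanac.dayname[]
See: Thursday
Do: archive.survey[/ca]
See: [ste]
Do: archive.crv[/ca/fovo]
See: ok
Do: archive.scribe[/ca/fovo/wos; vovo]
See: created
Do: archive.strike[/ca/fovo]
See: ToolError: not empty
Do: archive.scribe[/ca/zupo; plosmo]
See: created
Do: archive.crv[/fidrokur]
See: ok
Do: archive.crv[/slese_ak]
See: ok
Do: archive.openup[/ca/ste]
See: smudrurn_ax
Do: almanac.closeout[]
See: 1905-03-31
Do: archive.openup[/ca/ste]
See: smudrurn_ax
Do: archive.crv[/ca/fovo/lotaslo]
See: ok
Do: archive.strike[/ca/ste]
See: ok
Do: archive.survey[/ca]
See: [fovo/, zupo]

Answer: [fovo/, zupo]


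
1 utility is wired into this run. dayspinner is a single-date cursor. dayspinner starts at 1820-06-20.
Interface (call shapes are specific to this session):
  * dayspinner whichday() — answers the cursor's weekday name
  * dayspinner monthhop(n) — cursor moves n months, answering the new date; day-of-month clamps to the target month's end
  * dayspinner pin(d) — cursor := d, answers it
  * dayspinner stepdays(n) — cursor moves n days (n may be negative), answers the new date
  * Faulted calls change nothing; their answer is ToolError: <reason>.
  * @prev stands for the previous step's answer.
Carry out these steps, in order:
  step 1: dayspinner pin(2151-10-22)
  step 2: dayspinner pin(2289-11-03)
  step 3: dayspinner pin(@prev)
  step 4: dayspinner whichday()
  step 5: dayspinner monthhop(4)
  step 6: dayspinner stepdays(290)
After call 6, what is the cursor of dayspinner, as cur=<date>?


Answer: cur=2290-12-18

Derivation:
·→ dayspinner pin(d: 2151-10-22)
·← 2151-10-22
·→ dayspinner pin(d: 2289-11-03)
·← 2289-11-03
·→ dayspinner pin(d: @prev)
·← 2289-11-03
·→ dayspinner whichday()
·← Sunday
·→ dayspinner monthhop(n: 4)
·← 2290-03-03
·→ dayspinner stepdays(n: 290)
·← 2290-12-18


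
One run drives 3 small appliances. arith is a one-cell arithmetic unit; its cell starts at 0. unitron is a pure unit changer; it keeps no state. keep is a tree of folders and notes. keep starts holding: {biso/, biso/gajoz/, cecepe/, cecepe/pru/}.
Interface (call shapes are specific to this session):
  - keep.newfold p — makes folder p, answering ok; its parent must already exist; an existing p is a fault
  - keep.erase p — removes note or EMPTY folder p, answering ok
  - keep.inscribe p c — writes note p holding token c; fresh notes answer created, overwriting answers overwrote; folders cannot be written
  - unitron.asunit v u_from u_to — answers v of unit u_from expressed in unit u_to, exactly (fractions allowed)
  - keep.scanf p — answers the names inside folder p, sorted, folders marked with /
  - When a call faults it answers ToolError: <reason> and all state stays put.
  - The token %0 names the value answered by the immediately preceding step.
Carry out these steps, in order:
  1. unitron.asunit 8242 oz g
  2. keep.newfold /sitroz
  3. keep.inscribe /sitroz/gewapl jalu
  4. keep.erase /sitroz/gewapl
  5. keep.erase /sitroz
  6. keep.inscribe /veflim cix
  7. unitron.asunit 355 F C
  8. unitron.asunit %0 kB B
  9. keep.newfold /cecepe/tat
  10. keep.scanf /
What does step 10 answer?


Answer: [biso/, cecepe/, veflim]

Derivation:
CALL unitron.asunit[v=8242; u_from=oz; u_to=g]
RET  186925415677/800000
CALL keep.newfold[p=/sitroz]
RET  ok
CALL keep.inscribe[p=/sitroz/gewapl; c=jalu]
RET  created
CALL keep.erase[p=/sitroz/gewapl]
RET  ok
CALL keep.erase[p=/sitroz]
RET  ok
CALL keep.inscribe[p=/veflim; c=cix]
RET  created
CALL unitron.asunit[v=355; u_from=F; u_to=C]
RET  1615/9
CALL unitron.asunit[v=%0; u_from=kB; u_to=B]
RET  1615000/9
CALL keep.newfold[p=/cecepe/tat]
RET  ok
CALL keep.scanf[p=/]
RET  [biso/, cecepe/, veflim]


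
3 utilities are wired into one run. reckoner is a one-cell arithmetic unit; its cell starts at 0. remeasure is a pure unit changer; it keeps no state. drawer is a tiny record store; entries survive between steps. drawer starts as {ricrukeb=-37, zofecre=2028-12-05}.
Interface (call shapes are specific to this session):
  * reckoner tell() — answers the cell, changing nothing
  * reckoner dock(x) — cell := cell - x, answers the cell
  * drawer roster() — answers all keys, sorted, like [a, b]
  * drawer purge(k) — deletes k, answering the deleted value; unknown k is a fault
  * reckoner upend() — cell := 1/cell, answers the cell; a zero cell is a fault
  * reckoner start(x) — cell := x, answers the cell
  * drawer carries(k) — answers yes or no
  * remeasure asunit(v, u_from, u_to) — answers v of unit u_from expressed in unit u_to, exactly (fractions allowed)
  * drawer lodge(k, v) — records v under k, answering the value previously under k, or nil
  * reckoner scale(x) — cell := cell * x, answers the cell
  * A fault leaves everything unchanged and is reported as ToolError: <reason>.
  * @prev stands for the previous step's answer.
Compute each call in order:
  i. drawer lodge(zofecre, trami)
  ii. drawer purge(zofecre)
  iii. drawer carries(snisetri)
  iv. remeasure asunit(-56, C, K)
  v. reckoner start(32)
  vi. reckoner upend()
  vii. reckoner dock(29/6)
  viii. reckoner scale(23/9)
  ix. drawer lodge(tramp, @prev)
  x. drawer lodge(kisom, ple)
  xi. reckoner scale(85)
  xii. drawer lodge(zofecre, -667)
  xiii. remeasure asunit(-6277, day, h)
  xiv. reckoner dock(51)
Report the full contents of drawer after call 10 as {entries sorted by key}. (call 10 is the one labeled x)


Answer: {kisom=ple, ricrukeb=-37, tramp=-10603/864}

Derivation:
-- 1. drawer lodge(k=zofecre, v=trami) -> 2028-12-05
-- 2. drawer purge(k=zofecre) -> trami
-- 3. drawer carries(k=snisetri) -> no
-- 4. remeasure asunit(v=-56, u_from=C, u_to=K) -> 4343/20
-- 5. reckoner start(x=32) -> 32
-- 6. reckoner upend() -> 1/32
-- 7. reckoner dock(x=29/6) -> -461/96
-- 8. reckoner scale(x=23/9) -> -10603/864
-- 9. drawer lodge(k=tramp, v=@prev) -> nil
-- 10. drawer lodge(k=kisom, v=ple) -> nil
-- 11. reckoner scale(x=85) -> -901255/864
-- 12. drawer lodge(k=zofecre, v=-667) -> nil
-- 13. remeasure asunit(v=-6277, u_from=day, u_to=h) -> -150648
-- 14. reckoner dock(x=51) -> -945319/864


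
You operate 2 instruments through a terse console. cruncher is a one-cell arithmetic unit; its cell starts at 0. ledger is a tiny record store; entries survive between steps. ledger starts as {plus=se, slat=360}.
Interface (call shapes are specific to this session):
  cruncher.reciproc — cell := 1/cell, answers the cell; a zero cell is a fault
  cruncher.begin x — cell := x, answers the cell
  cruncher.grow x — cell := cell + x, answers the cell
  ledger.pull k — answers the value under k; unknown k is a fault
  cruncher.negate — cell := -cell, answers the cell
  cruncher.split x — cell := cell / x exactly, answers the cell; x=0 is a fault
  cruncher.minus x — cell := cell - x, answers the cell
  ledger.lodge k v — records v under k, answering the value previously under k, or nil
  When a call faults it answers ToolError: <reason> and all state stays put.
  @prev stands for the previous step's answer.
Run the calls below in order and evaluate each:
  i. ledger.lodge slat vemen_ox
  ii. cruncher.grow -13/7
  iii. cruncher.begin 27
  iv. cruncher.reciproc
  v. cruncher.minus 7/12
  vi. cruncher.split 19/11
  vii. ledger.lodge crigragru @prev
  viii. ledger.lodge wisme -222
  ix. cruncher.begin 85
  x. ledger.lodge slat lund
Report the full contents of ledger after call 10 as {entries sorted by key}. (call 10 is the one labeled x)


Answer: {crigragru=-649/2052, plus=se, slat=lund, wisme=-222}

Derivation:
$ ledger.lodge slat vemen_ox
:: 360
$ cruncher.grow -13/7
:: -13/7
$ cruncher.begin 27
:: 27
$ cruncher.reciproc
:: 1/27
$ cruncher.minus 7/12
:: -59/108
$ cruncher.split 19/11
:: -649/2052
$ ledger.lodge crigragru @prev
:: nil
$ ledger.lodge wisme -222
:: nil
$ cruncher.begin 85
:: 85
$ ledger.lodge slat lund
:: vemen_ox


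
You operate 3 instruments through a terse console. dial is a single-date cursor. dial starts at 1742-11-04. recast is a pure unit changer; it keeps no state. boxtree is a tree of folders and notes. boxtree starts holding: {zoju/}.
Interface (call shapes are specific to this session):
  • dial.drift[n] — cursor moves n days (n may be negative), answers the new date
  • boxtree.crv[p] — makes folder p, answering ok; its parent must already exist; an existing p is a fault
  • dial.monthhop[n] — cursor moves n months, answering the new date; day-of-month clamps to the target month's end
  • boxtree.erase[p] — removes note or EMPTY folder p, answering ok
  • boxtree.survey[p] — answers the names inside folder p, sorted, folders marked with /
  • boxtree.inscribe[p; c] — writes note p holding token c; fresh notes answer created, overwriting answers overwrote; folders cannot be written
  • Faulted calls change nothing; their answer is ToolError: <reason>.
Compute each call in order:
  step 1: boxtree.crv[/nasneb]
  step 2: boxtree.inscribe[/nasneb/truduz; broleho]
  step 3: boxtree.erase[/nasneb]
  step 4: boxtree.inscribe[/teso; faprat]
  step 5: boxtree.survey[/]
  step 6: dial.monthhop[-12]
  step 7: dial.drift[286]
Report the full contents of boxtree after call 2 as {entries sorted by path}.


Now I run boxtree.crv using p=/nasneb, giving ok.
I invoke boxtree.inscribe using p=/nasneb/truduz, c=broleho, and get created.
Then boxtree.erase using p=/nasneb, yielding ToolError: not empty.
I run boxtree.inscribe using p=/teso, c=faprat, yielding created.
Invoking boxtree.survey using p=/, which returns [nasneb/, teso, zoju/].
Invoking dial.monthhop using n=-12, and observe 1741-11-04.
I try dial.drift using n=286, giving 1742-08-17.

Answer: {nasneb/, nasneb/truduz=broleho, zoju/}


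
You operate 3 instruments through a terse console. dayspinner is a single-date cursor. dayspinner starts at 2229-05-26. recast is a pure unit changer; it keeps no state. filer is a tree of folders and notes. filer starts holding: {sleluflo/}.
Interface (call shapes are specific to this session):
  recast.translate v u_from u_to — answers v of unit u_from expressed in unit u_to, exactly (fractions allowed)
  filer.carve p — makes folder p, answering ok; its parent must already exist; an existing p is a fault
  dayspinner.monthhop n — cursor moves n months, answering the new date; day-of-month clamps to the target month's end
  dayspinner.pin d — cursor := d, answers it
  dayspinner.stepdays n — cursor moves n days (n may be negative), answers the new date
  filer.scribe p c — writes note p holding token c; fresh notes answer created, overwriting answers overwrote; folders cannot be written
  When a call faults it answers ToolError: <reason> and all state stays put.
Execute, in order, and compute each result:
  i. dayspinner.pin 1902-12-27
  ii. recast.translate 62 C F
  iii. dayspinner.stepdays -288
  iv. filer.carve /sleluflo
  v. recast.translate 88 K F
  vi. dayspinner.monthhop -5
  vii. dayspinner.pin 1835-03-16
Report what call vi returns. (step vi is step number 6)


Answer: 1901-10-14

Derivation:
>> pin(d='1902-12-27')
<< 1902-12-27
>> translate(v='62', u_from='C', u_to='F')
<< 718/5
>> stepdays(n='-288')
<< 1902-03-14
>> carve(p='/sleluflo')
<< ToolError: exists
>> translate(v='88', u_from='K', u_to='F')
<< -30127/100
>> monthhop(n='-5')
<< 1901-10-14
>> pin(d='1835-03-16')
<< 1835-03-16


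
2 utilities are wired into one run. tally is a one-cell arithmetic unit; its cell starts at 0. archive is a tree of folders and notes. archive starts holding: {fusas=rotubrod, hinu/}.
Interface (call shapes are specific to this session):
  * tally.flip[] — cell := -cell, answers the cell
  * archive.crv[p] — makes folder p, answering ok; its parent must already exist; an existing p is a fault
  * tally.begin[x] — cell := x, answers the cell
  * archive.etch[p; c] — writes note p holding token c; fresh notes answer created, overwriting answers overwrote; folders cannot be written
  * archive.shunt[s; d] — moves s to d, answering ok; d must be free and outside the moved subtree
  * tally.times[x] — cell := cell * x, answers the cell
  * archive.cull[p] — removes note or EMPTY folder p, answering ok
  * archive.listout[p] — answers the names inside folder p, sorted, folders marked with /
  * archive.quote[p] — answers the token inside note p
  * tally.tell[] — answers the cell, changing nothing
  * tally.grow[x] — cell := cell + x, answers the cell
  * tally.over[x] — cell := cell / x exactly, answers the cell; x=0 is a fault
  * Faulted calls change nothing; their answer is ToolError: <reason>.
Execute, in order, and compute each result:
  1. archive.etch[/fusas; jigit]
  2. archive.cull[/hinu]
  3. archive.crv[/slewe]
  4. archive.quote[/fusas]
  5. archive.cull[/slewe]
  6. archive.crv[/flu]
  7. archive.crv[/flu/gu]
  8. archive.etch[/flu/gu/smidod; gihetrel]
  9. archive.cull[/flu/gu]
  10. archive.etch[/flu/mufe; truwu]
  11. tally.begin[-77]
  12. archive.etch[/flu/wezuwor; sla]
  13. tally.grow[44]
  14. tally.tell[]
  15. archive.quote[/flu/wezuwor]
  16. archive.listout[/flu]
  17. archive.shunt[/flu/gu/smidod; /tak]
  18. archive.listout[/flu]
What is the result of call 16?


Answer: [gu/, mufe, wezuwor]

Derivation:
# 1. etch(p=/fusas, c=jigit) == overwrote
# 2. cull(p=/hinu) == ok
# 3. crv(p=/slewe) == ok
# 4. quote(p=/fusas) == jigit
# 5. cull(p=/slewe) == ok
# 6. crv(p=/flu) == ok
# 7. crv(p=/flu/gu) == ok
# 8. etch(p=/flu/gu/smidod, c=gihetrel) == created
# 9. cull(p=/flu/gu) == ToolError: not empty
# 10. etch(p=/flu/mufe, c=truwu) == created
# 11. begin(x=-77) == -77
# 12. etch(p=/flu/wezuwor, c=sla) == created
# 13. grow(x=44) == -33
# 14. tell() == -33
# 15. quote(p=/flu/wezuwor) == sla
# 16. listout(p=/flu) == [gu/, mufe, wezuwor]
# 17. shunt(s=/flu/gu/smidod, d=/tak) == ok
# 18. listout(p=/flu) == [gu/, mufe, wezuwor]


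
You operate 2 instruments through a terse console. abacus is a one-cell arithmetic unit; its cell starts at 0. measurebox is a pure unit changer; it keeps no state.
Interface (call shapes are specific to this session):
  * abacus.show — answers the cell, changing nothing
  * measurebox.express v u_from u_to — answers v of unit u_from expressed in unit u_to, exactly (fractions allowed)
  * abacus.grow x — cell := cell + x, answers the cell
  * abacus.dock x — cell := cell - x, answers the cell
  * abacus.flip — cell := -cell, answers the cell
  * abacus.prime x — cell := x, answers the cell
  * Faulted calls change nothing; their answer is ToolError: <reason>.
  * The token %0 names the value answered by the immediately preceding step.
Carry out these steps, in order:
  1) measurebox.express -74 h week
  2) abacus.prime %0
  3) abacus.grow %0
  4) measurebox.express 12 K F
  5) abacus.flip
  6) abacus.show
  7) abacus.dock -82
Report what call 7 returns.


Answer: 3481/42

Derivation:
Act: express[v=-74; u_from=h; u_to=week]
Obs: -37/84
Act: prime[x=%0]
Obs: -37/84
Act: grow[x=%0]
Obs: -37/42
Act: express[v=12; u_from=K; u_to=F]
Obs: -43807/100
Act: flip[]
Obs: 37/42
Act: show[]
Obs: 37/42
Act: dock[x=-82]
Obs: 3481/42


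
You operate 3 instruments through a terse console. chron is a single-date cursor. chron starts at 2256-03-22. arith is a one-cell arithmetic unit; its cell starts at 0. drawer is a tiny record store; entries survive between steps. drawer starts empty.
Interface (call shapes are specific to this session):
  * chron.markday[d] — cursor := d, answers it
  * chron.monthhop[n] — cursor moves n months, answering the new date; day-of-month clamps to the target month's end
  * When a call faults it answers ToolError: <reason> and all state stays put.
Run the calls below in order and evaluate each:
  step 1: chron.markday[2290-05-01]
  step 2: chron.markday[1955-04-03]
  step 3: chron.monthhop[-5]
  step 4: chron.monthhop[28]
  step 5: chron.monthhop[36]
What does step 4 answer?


Invoking markday using d→2290-05-01, giving 2290-05-01.
I call markday using d→1955-04-03, which returns 1955-04-03.
Invoking monthhop using n→-5: 1954-11-03.
Using monthhop using n→28, and see 1957-03-03.
I use monthhop using n→36, yielding 1960-03-03.

Answer: 1957-03-03


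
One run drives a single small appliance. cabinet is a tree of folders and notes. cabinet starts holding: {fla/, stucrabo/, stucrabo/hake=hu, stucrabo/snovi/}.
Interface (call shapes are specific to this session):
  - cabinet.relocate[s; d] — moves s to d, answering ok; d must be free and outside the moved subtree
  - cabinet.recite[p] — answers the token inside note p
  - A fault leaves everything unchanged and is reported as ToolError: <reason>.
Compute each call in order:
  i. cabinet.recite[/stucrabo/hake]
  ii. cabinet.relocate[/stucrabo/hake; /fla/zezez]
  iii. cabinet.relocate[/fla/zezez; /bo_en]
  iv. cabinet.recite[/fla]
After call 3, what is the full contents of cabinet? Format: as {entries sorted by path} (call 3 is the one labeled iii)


Answer: {bo_en=hu, fla/, stucrabo/, stucrabo/snovi/}

Derivation:
! 1. recite(p=/stucrabo/hake) == hu
! 2. relocate(s=/stucrabo/hake, d=/fla/zezez) == ok
! 3. relocate(s=/fla/zezez, d=/bo_en) == ok
! 4. recite(p=/fla) == ToolError: is a directory


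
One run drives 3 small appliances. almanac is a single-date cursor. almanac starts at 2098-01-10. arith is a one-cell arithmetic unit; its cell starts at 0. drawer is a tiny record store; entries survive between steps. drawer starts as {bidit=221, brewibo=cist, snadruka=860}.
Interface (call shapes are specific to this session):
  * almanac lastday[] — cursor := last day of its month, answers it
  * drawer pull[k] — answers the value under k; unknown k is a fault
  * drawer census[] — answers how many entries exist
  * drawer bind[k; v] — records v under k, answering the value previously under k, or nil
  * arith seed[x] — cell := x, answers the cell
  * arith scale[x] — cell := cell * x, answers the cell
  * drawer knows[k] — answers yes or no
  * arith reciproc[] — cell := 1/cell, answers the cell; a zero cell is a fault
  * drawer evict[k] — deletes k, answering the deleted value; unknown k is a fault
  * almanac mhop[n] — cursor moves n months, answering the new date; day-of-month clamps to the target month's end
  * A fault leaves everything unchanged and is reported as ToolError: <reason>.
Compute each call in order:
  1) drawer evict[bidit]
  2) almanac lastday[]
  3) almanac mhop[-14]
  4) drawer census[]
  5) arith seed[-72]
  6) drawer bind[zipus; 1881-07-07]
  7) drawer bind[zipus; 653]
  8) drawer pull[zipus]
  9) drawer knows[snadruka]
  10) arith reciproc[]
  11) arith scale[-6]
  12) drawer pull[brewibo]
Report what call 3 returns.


Answer: 2096-11-30

Derivation:
;; 1. drawer evict(bidit) -> 221
;; 2. almanac lastday() -> 2098-01-31
;; 3. almanac mhop(-14) -> 2096-11-30
;; 4. drawer census() -> 2
;; 5. arith seed(-72) -> -72
;; 6. drawer bind(zipus, 1881-07-07) -> nil
;; 7. drawer bind(zipus, 653) -> 1881-07-07
;; 8. drawer pull(zipus) -> 653
;; 9. drawer knows(snadruka) -> yes
;; 10. arith reciproc() -> -1/72
;; 11. arith scale(-6) -> 1/12
;; 12. drawer pull(brewibo) -> cist


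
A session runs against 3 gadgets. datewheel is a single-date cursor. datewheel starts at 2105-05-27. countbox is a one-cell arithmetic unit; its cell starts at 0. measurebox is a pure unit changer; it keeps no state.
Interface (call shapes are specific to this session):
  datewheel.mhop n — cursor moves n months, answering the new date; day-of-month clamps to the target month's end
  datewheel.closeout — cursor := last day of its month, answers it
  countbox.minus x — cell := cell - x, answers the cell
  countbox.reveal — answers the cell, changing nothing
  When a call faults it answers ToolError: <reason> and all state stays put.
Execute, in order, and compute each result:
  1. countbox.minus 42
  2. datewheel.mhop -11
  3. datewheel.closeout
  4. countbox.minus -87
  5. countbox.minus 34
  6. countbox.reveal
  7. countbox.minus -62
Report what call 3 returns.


Answer: 2104-06-30

Derivation:
==> countbox.minus(x: 42)
<== -42
==> datewheel.mhop(n: -11)
<== 2104-06-27
==> datewheel.closeout()
<== 2104-06-30
==> countbox.minus(x: -87)
<== 45
==> countbox.minus(x: 34)
<== 11
==> countbox.reveal()
<== 11
==> countbox.minus(x: -62)
<== 73


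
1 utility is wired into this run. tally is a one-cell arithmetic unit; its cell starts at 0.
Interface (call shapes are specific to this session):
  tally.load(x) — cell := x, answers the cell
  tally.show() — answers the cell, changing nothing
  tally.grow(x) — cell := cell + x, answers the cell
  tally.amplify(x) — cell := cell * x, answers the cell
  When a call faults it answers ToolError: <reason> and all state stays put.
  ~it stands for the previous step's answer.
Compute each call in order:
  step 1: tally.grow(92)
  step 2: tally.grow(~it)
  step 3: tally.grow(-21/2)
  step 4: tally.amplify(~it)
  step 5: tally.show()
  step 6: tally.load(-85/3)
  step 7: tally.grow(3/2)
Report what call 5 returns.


% 1. tally.grow(x: 92) == 92
% 2. tally.grow(x: ~it) == 184
% 3. tally.grow(x: -21/2) == 347/2
% 4. tally.amplify(x: ~it) == 120409/4
% 5. tally.show() == 120409/4
% 6. tally.load(x: -85/3) == -85/3
% 7. tally.grow(x: 3/2) == -161/6

Answer: 120409/4


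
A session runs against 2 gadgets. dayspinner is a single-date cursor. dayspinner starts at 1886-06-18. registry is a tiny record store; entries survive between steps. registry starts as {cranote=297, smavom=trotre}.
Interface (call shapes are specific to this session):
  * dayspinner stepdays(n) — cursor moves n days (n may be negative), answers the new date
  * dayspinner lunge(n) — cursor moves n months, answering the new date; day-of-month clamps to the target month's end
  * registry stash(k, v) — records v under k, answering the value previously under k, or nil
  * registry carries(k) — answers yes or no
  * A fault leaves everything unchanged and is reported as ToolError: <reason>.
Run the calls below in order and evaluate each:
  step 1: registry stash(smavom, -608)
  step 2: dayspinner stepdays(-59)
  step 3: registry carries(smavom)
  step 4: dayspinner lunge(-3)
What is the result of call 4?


;; registry stash(k→smavom, v→-608) -> trotre
;; dayspinner stepdays(n→-59) -> 1886-04-20
;; registry carries(k→smavom) -> yes
;; dayspinner lunge(n→-3) -> 1886-01-20

Answer: 1886-01-20


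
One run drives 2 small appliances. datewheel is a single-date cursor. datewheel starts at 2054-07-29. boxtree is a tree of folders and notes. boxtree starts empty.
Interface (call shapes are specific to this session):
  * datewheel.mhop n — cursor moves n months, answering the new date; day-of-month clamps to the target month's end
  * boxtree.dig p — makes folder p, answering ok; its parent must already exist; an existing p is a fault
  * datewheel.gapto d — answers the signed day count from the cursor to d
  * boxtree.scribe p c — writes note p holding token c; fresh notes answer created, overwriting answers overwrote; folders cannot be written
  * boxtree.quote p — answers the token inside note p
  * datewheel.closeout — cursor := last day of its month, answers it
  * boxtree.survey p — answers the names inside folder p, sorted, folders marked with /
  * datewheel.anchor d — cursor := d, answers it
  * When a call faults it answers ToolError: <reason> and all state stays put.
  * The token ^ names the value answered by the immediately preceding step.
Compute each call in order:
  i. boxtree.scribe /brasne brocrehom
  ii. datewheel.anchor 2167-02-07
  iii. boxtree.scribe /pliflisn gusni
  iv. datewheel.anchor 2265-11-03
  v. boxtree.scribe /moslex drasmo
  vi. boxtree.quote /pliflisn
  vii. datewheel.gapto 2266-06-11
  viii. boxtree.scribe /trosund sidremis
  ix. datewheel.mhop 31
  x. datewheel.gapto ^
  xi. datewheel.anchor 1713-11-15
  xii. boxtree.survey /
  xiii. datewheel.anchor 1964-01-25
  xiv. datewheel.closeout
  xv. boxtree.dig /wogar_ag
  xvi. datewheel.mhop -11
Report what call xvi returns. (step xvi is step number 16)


# boxtree.scribe(p='/brasne', c='brocrehom') : created
# datewheel.anchor(d='2167-02-07') : 2167-02-07
# boxtree.scribe(p='/pliflisn', c='gusni') : created
# datewheel.anchor(d='2265-11-03') : 2265-11-03
# boxtree.scribe(p='/moslex', c='drasmo') : created
# boxtree.quote(p='/pliflisn') : gusni
# datewheel.gapto(d='2266-06-11') : 220
# boxtree.scribe(p='/trosund', c='sidremis') : created
# datewheel.mhop(n='31') : 2268-06-03
# datewheel.gapto(d='^') : 0
# datewheel.anchor(d='1713-11-15') : 1713-11-15
# boxtree.survey(p='/') : [brasne, moslex, pliflisn, trosund]
# datewheel.anchor(d='1964-01-25') : 1964-01-25
# datewheel.closeout() : 1964-01-31
# boxtree.dig(p='/wogar_ag') : ok
# datewheel.mhop(n='-11') : 1963-02-28

Answer: 1963-02-28
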